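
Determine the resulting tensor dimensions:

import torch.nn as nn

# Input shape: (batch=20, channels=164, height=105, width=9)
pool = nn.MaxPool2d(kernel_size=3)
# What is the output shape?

Input shape: (20, 164, 105, 9)
Output shape: (20, 164, 35, 3)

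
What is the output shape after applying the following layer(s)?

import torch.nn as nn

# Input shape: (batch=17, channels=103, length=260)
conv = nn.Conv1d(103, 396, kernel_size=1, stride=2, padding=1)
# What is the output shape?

Input shape: (17, 103, 260)
Output shape: (17, 396, 131)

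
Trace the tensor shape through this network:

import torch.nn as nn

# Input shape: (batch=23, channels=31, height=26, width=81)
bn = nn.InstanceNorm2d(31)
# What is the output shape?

Input shape: (23, 31, 26, 81)
Output shape: (23, 31, 26, 81)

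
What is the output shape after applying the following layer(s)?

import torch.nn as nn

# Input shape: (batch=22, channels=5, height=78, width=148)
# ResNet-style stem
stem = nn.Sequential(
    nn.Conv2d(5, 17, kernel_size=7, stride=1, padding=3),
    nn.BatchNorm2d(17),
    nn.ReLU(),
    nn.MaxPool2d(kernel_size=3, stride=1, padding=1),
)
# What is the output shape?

Input shape: (22, 5, 78, 148)
  -> after Conv2d 7x7 stride=1: (22, 17, 78, 148)
Output shape: (22, 17, 78, 148)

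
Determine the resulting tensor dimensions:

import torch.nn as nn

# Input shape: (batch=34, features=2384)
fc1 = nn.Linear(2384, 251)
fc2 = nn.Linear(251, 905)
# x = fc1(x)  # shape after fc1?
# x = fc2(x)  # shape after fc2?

Input shape: (34, 2384)
  -> after fc1: (34, 251)
Output shape: (34, 905)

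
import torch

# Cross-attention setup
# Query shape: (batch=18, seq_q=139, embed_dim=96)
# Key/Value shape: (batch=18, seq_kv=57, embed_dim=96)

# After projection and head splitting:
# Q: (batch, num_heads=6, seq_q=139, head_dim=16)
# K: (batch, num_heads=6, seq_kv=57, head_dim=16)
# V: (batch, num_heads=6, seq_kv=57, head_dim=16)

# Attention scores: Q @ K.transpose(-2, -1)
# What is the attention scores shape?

Input shape: (18, 139, 96)
Output shape: (18, 6, 139, 57)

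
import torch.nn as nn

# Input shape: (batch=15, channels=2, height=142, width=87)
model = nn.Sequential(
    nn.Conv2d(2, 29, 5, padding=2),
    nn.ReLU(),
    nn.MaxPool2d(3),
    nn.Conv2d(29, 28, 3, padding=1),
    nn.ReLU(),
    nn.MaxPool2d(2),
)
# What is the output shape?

Input shape: (15, 2, 142, 87)
  -> after first Conv2d: (15, 29, 142, 87)
  -> after first MaxPool2d: (15, 29, 47, 29)
  -> after second Conv2d: (15, 28, 47, 29)
Output shape: (15, 28, 23, 14)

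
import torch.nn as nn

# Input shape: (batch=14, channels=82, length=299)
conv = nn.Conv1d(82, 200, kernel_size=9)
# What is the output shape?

Input shape: (14, 82, 299)
Output shape: (14, 200, 291)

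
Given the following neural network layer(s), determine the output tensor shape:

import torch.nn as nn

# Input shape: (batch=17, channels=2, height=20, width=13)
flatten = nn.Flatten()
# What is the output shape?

Input shape: (17, 2, 20, 13)
Output shape: (17, 520)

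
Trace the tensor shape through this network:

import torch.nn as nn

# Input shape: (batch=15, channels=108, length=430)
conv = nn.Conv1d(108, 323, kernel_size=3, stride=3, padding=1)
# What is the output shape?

Input shape: (15, 108, 430)
Output shape: (15, 323, 144)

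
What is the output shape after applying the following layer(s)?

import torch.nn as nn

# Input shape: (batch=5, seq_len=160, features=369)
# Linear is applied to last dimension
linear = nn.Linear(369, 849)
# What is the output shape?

Input shape: (5, 160, 369)
Output shape: (5, 160, 849)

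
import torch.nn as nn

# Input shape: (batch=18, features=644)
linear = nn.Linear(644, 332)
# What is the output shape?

Input shape: (18, 644)
Output shape: (18, 332)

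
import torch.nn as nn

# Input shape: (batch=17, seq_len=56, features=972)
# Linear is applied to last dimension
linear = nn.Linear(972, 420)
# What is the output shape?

Input shape: (17, 56, 972)
Output shape: (17, 56, 420)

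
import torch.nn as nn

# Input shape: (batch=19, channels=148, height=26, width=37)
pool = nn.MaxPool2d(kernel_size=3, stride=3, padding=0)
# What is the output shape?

Input shape: (19, 148, 26, 37)
Output shape: (19, 148, 8, 12)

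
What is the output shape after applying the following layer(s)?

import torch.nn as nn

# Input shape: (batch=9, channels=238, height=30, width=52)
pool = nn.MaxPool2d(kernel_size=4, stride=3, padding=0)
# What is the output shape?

Input shape: (9, 238, 30, 52)
Output shape: (9, 238, 9, 17)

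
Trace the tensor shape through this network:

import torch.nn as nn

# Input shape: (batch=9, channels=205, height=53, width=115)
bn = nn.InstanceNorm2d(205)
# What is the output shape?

Input shape: (9, 205, 53, 115)
Output shape: (9, 205, 53, 115)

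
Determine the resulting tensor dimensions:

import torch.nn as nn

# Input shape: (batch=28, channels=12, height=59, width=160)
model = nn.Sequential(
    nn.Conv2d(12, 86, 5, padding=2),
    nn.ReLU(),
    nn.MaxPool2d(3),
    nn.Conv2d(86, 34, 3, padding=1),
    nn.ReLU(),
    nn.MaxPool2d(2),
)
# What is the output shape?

Input shape: (28, 12, 59, 160)
  -> after first Conv2d: (28, 86, 59, 160)
  -> after first MaxPool2d: (28, 86, 19, 53)
  -> after second Conv2d: (28, 34, 19, 53)
Output shape: (28, 34, 9, 26)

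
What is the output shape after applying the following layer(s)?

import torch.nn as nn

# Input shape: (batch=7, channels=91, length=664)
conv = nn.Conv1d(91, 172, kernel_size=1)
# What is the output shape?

Input shape: (7, 91, 664)
Output shape: (7, 172, 664)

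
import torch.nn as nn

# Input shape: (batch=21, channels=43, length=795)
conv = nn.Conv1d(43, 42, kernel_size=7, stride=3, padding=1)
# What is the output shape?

Input shape: (21, 43, 795)
Output shape: (21, 42, 264)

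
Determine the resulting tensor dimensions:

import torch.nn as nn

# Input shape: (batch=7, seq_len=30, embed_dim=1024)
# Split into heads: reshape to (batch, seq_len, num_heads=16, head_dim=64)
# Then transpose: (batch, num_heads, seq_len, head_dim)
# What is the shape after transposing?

Input shape: (7, 30, 1024)
  -> after reshape: (7, 30, 16, 64)
Output shape: (7, 16, 30, 64)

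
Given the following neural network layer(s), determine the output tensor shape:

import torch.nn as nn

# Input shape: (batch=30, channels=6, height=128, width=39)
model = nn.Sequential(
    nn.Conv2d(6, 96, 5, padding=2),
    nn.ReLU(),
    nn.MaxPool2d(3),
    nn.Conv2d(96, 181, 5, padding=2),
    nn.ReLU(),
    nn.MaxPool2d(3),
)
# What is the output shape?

Input shape: (30, 6, 128, 39)
  -> after first Conv2d: (30, 96, 128, 39)
  -> after first MaxPool2d: (30, 96, 42, 13)
  -> after second Conv2d: (30, 181, 42, 13)
Output shape: (30, 181, 14, 4)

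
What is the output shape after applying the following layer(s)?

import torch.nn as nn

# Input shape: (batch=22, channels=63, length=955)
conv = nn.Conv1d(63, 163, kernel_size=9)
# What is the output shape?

Input shape: (22, 63, 955)
Output shape: (22, 163, 947)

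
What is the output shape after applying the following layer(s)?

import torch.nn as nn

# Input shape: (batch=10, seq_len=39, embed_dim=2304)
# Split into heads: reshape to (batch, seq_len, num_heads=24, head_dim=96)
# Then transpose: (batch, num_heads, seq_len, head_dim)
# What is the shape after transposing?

Input shape: (10, 39, 2304)
  -> after reshape: (10, 39, 24, 96)
Output shape: (10, 24, 39, 96)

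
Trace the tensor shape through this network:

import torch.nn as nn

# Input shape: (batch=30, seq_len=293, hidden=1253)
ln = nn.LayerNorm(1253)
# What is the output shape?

Input shape: (30, 293, 1253)
Output shape: (30, 293, 1253)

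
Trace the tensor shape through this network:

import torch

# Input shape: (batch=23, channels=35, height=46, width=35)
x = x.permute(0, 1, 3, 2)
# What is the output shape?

Input shape: (23, 35, 46, 35)
Output shape: (23, 35, 35, 46)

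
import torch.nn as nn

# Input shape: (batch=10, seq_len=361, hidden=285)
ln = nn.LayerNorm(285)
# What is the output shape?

Input shape: (10, 361, 285)
Output shape: (10, 361, 285)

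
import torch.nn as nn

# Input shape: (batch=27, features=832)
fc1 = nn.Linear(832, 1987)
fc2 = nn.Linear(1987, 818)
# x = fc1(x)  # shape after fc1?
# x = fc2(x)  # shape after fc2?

Input shape: (27, 832)
  -> after fc1: (27, 1987)
Output shape: (27, 818)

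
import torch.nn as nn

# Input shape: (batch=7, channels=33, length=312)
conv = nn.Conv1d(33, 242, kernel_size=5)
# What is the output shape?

Input shape: (7, 33, 312)
Output shape: (7, 242, 308)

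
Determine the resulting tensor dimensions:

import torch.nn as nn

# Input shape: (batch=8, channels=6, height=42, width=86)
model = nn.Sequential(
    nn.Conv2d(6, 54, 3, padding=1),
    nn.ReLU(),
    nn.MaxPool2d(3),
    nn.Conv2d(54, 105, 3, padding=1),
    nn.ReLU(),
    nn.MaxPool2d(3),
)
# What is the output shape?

Input shape: (8, 6, 42, 86)
  -> after first Conv2d: (8, 54, 42, 86)
  -> after first MaxPool2d: (8, 54, 14, 28)
  -> after second Conv2d: (8, 105, 14, 28)
Output shape: (8, 105, 4, 9)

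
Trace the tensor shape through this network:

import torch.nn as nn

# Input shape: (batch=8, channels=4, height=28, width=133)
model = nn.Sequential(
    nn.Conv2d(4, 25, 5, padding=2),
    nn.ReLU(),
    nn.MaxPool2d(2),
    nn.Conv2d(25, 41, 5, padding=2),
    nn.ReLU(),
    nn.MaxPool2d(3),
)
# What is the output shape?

Input shape: (8, 4, 28, 133)
  -> after first Conv2d: (8, 25, 28, 133)
  -> after first MaxPool2d: (8, 25, 14, 66)
  -> after second Conv2d: (8, 41, 14, 66)
Output shape: (8, 41, 4, 22)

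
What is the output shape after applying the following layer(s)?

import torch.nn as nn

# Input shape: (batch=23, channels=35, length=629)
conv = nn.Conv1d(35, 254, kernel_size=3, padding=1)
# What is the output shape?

Input shape: (23, 35, 629)
Output shape: (23, 254, 629)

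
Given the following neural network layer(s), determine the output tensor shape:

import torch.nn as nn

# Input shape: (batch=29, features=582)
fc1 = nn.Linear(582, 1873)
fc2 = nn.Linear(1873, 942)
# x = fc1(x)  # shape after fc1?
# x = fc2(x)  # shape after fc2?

Input shape: (29, 582)
  -> after fc1: (29, 1873)
Output shape: (29, 942)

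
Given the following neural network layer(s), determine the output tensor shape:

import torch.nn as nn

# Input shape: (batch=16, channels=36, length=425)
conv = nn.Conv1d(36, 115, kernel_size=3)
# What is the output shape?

Input shape: (16, 36, 425)
Output shape: (16, 115, 423)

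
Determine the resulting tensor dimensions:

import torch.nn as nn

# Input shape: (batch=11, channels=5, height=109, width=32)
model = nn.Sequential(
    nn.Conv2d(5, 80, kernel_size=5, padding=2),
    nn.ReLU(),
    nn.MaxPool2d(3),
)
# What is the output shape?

Input shape: (11, 5, 109, 32)
  -> after Conv2d: (11, 80, 109, 32)
  -> after ReLU: (11, 80, 109, 32)
Output shape: (11, 80, 36, 10)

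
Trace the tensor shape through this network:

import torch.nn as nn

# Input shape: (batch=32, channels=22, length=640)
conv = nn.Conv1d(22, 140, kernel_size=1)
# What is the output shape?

Input shape: (32, 22, 640)
Output shape: (32, 140, 640)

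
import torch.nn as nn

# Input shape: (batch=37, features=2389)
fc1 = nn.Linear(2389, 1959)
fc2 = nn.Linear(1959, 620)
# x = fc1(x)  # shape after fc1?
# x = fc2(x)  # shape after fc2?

Input shape: (37, 2389)
  -> after fc1: (37, 1959)
Output shape: (37, 620)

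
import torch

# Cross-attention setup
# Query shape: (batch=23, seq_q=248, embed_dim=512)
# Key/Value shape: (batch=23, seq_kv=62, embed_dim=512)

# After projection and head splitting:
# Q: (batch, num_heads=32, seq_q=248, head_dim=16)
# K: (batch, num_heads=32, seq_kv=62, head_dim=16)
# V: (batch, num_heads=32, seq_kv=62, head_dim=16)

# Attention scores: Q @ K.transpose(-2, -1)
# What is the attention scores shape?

Input shape: (23, 248, 512)
Output shape: (23, 32, 248, 62)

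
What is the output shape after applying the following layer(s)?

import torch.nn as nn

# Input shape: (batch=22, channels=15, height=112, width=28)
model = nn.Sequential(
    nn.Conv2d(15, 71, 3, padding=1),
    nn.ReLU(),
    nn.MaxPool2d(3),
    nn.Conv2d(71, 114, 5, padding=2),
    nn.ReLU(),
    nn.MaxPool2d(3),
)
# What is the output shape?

Input shape: (22, 15, 112, 28)
  -> after first Conv2d: (22, 71, 112, 28)
  -> after first MaxPool2d: (22, 71, 37, 9)
  -> after second Conv2d: (22, 114, 37, 9)
Output shape: (22, 114, 12, 3)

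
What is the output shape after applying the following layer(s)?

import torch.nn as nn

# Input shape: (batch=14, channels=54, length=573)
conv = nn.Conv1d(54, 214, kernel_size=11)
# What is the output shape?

Input shape: (14, 54, 573)
Output shape: (14, 214, 563)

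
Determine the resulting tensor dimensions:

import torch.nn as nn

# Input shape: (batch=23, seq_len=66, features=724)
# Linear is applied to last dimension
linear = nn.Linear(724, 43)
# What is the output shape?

Input shape: (23, 66, 724)
Output shape: (23, 66, 43)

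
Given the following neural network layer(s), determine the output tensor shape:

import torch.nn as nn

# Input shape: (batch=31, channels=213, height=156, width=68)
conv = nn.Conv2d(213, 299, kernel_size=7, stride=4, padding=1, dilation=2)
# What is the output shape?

Input shape: (31, 213, 156, 68)
Output shape: (31, 299, 37, 15)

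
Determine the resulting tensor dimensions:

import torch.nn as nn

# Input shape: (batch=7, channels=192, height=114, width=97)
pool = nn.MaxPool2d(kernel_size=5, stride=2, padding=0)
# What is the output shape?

Input shape: (7, 192, 114, 97)
Output shape: (7, 192, 55, 47)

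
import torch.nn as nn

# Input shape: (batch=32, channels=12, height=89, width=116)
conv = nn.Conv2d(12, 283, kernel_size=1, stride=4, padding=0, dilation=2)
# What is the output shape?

Input shape: (32, 12, 89, 116)
Output shape: (32, 283, 23, 29)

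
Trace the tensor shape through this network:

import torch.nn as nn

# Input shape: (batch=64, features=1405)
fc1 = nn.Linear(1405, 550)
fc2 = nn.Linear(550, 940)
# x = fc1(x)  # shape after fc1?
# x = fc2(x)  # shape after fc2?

Input shape: (64, 1405)
  -> after fc1: (64, 550)
Output shape: (64, 940)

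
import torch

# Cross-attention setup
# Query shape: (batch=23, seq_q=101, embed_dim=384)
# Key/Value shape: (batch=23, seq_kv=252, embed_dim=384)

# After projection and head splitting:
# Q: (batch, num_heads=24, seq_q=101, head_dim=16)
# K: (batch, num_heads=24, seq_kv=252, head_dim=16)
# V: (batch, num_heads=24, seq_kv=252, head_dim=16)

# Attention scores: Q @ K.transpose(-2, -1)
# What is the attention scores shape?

Input shape: (23, 101, 384)
Output shape: (23, 24, 101, 252)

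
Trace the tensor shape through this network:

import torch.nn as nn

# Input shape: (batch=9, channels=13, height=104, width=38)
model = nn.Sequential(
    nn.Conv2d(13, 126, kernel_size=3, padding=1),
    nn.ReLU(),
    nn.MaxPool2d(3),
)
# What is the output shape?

Input shape: (9, 13, 104, 38)
  -> after Conv2d: (9, 126, 104, 38)
  -> after ReLU: (9, 126, 104, 38)
Output shape: (9, 126, 34, 12)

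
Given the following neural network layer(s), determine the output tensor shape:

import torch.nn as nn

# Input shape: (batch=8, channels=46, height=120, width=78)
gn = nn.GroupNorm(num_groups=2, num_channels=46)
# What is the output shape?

Input shape: (8, 46, 120, 78)
Output shape: (8, 46, 120, 78)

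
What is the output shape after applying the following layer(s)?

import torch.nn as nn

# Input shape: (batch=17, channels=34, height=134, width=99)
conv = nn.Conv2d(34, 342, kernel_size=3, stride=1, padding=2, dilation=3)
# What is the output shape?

Input shape: (17, 34, 134, 99)
Output shape: (17, 342, 132, 97)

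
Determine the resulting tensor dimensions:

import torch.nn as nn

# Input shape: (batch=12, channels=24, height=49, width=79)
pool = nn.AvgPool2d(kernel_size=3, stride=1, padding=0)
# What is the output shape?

Input shape: (12, 24, 49, 79)
Output shape: (12, 24, 47, 77)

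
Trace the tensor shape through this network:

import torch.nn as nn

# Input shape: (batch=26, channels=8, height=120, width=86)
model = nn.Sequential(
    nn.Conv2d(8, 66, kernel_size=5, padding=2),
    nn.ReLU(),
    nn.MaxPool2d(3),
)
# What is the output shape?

Input shape: (26, 8, 120, 86)
  -> after Conv2d: (26, 66, 120, 86)
  -> after ReLU: (26, 66, 120, 86)
Output shape: (26, 66, 40, 28)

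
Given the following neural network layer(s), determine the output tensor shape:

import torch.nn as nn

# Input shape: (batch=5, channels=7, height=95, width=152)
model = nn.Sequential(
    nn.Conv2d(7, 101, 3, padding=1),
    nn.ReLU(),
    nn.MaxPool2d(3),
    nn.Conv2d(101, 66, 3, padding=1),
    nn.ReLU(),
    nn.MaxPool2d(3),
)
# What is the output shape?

Input shape: (5, 7, 95, 152)
  -> after first Conv2d: (5, 101, 95, 152)
  -> after first MaxPool2d: (5, 101, 31, 50)
  -> after second Conv2d: (5, 66, 31, 50)
Output shape: (5, 66, 10, 16)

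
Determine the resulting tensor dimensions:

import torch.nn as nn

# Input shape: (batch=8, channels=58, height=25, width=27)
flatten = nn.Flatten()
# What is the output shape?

Input shape: (8, 58, 25, 27)
Output shape: (8, 39150)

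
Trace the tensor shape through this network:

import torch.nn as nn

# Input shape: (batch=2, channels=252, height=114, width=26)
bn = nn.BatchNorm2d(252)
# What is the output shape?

Input shape: (2, 252, 114, 26)
Output shape: (2, 252, 114, 26)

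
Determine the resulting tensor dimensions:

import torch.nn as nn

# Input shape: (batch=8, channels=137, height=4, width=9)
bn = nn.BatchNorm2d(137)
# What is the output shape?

Input shape: (8, 137, 4, 9)
Output shape: (8, 137, 4, 9)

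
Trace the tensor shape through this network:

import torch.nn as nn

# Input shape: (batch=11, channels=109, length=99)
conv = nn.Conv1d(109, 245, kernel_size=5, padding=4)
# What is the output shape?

Input shape: (11, 109, 99)
Output shape: (11, 245, 103)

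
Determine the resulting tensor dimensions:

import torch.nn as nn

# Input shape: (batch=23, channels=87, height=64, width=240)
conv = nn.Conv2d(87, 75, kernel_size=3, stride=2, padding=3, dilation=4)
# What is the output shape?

Input shape: (23, 87, 64, 240)
Output shape: (23, 75, 31, 119)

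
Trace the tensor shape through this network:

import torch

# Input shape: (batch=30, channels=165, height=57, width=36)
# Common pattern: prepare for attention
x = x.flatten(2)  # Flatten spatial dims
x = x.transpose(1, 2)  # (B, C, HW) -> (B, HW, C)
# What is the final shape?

Input shape: (30, 165, 57, 36)
  -> after flatten(2): (30, 165, 2052)
Output shape: (30, 2052, 165)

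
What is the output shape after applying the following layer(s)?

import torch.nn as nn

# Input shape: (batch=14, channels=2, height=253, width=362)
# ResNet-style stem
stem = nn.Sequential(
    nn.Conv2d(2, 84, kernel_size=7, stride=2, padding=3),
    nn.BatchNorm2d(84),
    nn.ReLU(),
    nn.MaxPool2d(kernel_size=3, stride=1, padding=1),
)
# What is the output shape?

Input shape: (14, 2, 253, 362)
  -> after Conv2d 7x7 stride=2: (14, 84, 127, 181)
Output shape: (14, 84, 127, 181)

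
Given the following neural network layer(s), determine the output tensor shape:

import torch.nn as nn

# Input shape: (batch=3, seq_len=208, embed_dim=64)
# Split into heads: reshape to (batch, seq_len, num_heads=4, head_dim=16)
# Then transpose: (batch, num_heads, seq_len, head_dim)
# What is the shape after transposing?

Input shape: (3, 208, 64)
  -> after reshape: (3, 208, 4, 16)
Output shape: (3, 4, 208, 16)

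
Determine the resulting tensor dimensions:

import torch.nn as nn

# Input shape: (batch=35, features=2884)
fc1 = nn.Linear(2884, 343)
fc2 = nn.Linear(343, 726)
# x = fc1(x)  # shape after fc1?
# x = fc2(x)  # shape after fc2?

Input shape: (35, 2884)
  -> after fc1: (35, 343)
Output shape: (35, 726)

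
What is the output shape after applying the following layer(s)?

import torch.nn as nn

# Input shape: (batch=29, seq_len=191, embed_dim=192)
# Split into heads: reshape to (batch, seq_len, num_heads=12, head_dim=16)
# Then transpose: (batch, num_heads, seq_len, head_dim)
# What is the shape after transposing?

Input shape: (29, 191, 192)
  -> after reshape: (29, 191, 12, 16)
Output shape: (29, 12, 191, 16)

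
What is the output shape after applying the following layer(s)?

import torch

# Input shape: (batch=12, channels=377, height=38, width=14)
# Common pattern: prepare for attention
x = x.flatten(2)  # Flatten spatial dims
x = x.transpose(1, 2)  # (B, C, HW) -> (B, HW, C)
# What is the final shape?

Input shape: (12, 377, 38, 14)
  -> after flatten(2): (12, 377, 532)
Output shape: (12, 532, 377)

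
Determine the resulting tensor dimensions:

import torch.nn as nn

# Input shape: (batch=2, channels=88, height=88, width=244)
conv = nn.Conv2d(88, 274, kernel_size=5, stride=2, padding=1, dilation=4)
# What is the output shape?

Input shape: (2, 88, 88, 244)
Output shape: (2, 274, 37, 115)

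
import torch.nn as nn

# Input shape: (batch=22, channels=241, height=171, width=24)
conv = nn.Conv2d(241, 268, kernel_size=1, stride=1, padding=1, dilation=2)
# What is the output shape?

Input shape: (22, 241, 171, 24)
Output shape: (22, 268, 173, 26)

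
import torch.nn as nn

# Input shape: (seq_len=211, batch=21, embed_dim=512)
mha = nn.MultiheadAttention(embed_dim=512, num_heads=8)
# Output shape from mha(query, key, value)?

Input shape: (211, 21, 512)
Output shape: (211, 21, 512)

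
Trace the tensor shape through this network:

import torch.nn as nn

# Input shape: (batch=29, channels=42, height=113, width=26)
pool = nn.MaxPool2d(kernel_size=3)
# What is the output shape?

Input shape: (29, 42, 113, 26)
Output shape: (29, 42, 37, 8)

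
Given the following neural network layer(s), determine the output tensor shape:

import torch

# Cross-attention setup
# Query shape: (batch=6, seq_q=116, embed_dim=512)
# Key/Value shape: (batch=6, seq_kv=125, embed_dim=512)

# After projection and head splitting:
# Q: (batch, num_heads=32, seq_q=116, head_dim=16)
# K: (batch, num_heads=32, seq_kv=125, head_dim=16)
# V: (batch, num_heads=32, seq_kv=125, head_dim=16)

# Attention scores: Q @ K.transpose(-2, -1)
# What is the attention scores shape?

Input shape: (6, 116, 512)
Output shape: (6, 32, 116, 125)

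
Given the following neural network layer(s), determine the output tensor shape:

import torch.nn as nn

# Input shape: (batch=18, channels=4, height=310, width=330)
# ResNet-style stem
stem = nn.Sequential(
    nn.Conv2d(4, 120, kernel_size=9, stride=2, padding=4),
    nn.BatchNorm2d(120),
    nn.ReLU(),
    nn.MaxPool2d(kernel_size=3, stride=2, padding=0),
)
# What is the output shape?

Input shape: (18, 4, 310, 330)
  -> after Conv2d 9x9 stride=2: (18, 120, 155, 165)
Output shape: (18, 120, 77, 82)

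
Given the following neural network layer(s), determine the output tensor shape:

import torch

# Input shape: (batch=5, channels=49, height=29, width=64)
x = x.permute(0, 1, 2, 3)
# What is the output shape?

Input shape: (5, 49, 29, 64)
Output shape: (5, 49, 29, 64)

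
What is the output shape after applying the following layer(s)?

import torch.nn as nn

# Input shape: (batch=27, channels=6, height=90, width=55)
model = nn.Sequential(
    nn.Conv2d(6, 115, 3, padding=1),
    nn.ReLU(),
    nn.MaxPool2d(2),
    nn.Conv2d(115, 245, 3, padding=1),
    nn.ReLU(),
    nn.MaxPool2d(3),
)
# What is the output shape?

Input shape: (27, 6, 90, 55)
  -> after first Conv2d: (27, 115, 90, 55)
  -> after first MaxPool2d: (27, 115, 45, 27)
  -> after second Conv2d: (27, 245, 45, 27)
Output shape: (27, 245, 15, 9)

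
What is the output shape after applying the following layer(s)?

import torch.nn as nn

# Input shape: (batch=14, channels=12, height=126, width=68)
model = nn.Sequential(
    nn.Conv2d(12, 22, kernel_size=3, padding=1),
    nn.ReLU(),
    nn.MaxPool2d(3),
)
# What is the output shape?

Input shape: (14, 12, 126, 68)
  -> after Conv2d: (14, 22, 126, 68)
  -> after ReLU: (14, 22, 126, 68)
Output shape: (14, 22, 42, 22)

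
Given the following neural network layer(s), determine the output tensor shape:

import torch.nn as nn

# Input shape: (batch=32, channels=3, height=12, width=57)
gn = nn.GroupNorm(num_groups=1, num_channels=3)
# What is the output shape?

Input shape: (32, 3, 12, 57)
Output shape: (32, 3, 12, 57)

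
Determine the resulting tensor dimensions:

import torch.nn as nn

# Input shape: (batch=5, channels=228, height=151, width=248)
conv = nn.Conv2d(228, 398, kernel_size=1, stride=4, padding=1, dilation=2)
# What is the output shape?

Input shape: (5, 228, 151, 248)
Output shape: (5, 398, 39, 63)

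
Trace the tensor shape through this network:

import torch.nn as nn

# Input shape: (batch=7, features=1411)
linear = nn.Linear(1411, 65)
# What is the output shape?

Input shape: (7, 1411)
Output shape: (7, 65)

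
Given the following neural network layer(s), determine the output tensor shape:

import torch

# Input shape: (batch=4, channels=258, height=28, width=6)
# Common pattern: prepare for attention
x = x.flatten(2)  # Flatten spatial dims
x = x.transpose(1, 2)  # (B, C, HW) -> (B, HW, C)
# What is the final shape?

Input shape: (4, 258, 28, 6)
  -> after flatten(2): (4, 258, 168)
Output shape: (4, 168, 258)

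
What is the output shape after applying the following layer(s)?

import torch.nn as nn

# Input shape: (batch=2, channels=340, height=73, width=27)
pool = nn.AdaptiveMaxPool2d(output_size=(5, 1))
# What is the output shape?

Input shape: (2, 340, 73, 27)
Output shape: (2, 340, 5, 1)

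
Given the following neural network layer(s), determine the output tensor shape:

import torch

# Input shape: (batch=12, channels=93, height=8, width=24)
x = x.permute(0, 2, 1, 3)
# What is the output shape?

Input shape: (12, 93, 8, 24)
Output shape: (12, 8, 93, 24)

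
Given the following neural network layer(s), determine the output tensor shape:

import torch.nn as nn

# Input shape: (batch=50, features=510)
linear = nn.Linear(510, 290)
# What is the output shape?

Input shape: (50, 510)
Output shape: (50, 290)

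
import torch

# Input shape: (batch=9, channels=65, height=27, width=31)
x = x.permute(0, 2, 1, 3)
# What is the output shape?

Input shape: (9, 65, 27, 31)
Output shape: (9, 27, 65, 31)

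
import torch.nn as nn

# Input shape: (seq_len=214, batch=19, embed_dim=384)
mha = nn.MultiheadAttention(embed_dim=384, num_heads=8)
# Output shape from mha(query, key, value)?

Input shape: (214, 19, 384)
Output shape: (214, 19, 384)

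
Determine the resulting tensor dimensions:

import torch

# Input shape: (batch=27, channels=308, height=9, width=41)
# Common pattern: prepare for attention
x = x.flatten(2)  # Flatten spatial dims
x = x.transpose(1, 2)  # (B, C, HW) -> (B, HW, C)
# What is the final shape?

Input shape: (27, 308, 9, 41)
  -> after flatten(2): (27, 308, 369)
Output shape: (27, 369, 308)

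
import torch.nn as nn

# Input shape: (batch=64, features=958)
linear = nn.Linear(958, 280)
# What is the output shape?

Input shape: (64, 958)
Output shape: (64, 280)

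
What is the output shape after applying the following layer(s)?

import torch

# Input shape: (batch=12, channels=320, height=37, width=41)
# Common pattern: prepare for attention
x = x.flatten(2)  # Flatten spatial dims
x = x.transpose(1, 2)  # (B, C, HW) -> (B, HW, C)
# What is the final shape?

Input shape: (12, 320, 37, 41)
  -> after flatten(2): (12, 320, 1517)
Output shape: (12, 1517, 320)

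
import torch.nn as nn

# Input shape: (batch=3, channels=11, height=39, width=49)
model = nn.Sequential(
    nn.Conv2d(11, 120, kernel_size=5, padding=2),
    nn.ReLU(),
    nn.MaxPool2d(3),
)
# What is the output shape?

Input shape: (3, 11, 39, 49)
  -> after Conv2d: (3, 120, 39, 49)
  -> after ReLU: (3, 120, 39, 49)
Output shape: (3, 120, 13, 16)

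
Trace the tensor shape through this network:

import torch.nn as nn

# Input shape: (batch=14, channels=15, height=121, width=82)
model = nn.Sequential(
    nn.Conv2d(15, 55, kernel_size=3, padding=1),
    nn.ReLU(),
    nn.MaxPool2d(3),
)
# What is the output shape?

Input shape: (14, 15, 121, 82)
  -> after Conv2d: (14, 55, 121, 82)
  -> after ReLU: (14, 55, 121, 82)
Output shape: (14, 55, 40, 27)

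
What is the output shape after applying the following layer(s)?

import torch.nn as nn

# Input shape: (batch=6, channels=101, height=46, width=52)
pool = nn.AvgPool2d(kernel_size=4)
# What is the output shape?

Input shape: (6, 101, 46, 52)
Output shape: (6, 101, 11, 13)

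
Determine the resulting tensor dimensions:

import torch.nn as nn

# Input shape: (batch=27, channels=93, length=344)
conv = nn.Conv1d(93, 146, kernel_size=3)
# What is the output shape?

Input shape: (27, 93, 344)
Output shape: (27, 146, 342)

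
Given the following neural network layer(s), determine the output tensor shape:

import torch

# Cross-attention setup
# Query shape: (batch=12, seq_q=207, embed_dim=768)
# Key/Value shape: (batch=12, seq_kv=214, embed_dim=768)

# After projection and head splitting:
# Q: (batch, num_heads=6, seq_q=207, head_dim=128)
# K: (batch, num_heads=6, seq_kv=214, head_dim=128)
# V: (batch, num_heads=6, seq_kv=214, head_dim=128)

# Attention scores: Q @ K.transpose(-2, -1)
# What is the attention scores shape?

Input shape: (12, 207, 768)
Output shape: (12, 6, 207, 214)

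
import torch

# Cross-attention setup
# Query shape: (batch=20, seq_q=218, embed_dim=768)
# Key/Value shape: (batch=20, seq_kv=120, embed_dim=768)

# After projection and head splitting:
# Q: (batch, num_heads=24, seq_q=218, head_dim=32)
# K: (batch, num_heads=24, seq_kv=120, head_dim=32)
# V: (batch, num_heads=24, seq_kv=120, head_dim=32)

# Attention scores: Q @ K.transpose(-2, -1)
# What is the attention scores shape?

Input shape: (20, 218, 768)
Output shape: (20, 24, 218, 120)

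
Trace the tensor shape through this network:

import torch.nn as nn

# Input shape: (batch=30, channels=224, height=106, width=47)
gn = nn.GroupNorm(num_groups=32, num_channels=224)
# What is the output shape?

Input shape: (30, 224, 106, 47)
Output shape: (30, 224, 106, 47)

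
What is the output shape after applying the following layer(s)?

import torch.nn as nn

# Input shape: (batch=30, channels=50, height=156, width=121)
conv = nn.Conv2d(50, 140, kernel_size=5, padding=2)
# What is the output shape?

Input shape: (30, 50, 156, 121)
Output shape: (30, 140, 156, 121)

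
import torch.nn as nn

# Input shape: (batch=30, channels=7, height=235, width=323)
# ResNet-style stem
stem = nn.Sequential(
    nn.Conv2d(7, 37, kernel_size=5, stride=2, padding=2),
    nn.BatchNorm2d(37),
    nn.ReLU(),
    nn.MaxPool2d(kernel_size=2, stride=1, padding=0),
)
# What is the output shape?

Input shape: (30, 7, 235, 323)
  -> after Conv2d 5x5 stride=2: (30, 37, 118, 162)
Output shape: (30, 37, 117, 161)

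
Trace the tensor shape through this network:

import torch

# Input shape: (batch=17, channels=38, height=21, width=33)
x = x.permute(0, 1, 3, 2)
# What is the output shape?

Input shape: (17, 38, 21, 33)
Output shape: (17, 38, 33, 21)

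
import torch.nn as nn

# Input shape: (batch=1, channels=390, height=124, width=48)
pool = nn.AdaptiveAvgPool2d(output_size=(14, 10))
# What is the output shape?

Input shape: (1, 390, 124, 48)
Output shape: (1, 390, 14, 10)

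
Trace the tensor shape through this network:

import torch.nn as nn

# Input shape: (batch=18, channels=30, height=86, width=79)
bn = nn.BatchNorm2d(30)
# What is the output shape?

Input shape: (18, 30, 86, 79)
Output shape: (18, 30, 86, 79)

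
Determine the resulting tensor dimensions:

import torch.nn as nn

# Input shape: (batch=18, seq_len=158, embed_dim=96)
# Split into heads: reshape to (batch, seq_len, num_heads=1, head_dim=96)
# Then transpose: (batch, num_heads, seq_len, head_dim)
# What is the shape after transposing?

Input shape: (18, 158, 96)
  -> after reshape: (18, 158, 1, 96)
Output shape: (18, 1, 158, 96)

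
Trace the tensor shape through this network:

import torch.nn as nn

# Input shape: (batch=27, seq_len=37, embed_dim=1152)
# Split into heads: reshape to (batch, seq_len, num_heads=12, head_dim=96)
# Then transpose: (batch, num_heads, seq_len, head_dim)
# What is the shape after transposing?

Input shape: (27, 37, 1152)
  -> after reshape: (27, 37, 12, 96)
Output shape: (27, 12, 37, 96)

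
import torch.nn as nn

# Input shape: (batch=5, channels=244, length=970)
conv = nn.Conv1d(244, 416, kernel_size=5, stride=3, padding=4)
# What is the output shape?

Input shape: (5, 244, 970)
Output shape: (5, 416, 325)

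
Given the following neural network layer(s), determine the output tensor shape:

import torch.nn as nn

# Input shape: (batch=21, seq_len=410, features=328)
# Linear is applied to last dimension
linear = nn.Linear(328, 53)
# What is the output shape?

Input shape: (21, 410, 328)
Output shape: (21, 410, 53)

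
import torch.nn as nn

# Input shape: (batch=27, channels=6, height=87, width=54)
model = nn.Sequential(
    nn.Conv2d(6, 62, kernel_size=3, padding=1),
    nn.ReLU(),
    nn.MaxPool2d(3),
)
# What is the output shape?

Input shape: (27, 6, 87, 54)
  -> after Conv2d: (27, 62, 87, 54)
  -> after ReLU: (27, 62, 87, 54)
Output shape: (27, 62, 29, 18)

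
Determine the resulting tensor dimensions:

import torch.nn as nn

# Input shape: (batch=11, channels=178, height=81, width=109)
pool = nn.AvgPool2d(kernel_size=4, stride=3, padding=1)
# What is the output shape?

Input shape: (11, 178, 81, 109)
Output shape: (11, 178, 27, 36)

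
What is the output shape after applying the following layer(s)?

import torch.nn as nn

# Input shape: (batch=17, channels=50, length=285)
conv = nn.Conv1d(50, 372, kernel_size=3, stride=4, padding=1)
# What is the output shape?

Input shape: (17, 50, 285)
Output shape: (17, 372, 72)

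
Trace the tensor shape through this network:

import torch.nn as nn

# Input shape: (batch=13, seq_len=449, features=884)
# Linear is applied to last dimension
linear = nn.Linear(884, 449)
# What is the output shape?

Input shape: (13, 449, 884)
Output shape: (13, 449, 449)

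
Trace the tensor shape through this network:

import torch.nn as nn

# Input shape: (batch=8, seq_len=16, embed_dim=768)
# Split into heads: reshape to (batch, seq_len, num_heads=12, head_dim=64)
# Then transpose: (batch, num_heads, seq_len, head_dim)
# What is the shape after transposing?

Input shape: (8, 16, 768)
  -> after reshape: (8, 16, 12, 64)
Output shape: (8, 12, 16, 64)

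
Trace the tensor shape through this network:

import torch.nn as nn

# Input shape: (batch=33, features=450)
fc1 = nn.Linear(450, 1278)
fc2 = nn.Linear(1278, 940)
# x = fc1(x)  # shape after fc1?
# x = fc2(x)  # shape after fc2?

Input shape: (33, 450)
  -> after fc1: (33, 1278)
Output shape: (33, 940)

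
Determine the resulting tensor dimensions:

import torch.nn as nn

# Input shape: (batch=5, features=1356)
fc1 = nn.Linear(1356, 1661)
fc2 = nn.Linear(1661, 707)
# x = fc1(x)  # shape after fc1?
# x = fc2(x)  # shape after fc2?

Input shape: (5, 1356)
  -> after fc1: (5, 1661)
Output shape: (5, 707)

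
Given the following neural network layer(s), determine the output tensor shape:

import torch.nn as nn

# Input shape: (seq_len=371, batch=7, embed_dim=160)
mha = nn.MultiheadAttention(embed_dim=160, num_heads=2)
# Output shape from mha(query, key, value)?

Input shape: (371, 7, 160)
Output shape: (371, 7, 160)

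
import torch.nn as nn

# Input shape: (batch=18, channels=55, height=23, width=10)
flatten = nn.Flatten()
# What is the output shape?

Input shape: (18, 55, 23, 10)
Output shape: (18, 12650)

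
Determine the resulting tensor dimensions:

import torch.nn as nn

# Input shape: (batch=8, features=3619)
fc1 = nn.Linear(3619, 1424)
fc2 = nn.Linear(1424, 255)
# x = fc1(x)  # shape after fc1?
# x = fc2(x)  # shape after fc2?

Input shape: (8, 3619)
  -> after fc1: (8, 1424)
Output shape: (8, 255)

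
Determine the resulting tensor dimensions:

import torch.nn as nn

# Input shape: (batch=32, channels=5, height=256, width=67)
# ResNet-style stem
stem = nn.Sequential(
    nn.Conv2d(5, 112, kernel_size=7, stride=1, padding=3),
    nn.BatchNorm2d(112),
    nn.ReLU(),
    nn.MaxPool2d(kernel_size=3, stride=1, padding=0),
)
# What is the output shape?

Input shape: (32, 5, 256, 67)
  -> after Conv2d 7x7 stride=1: (32, 112, 256, 67)
Output shape: (32, 112, 254, 65)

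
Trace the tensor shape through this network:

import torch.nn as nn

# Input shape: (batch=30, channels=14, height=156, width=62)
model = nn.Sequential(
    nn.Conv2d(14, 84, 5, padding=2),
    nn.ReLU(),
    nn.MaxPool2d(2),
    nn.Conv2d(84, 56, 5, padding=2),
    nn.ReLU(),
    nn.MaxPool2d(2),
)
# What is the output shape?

Input shape: (30, 14, 156, 62)
  -> after first Conv2d: (30, 84, 156, 62)
  -> after first MaxPool2d: (30, 84, 78, 31)
  -> after second Conv2d: (30, 56, 78, 31)
Output shape: (30, 56, 39, 15)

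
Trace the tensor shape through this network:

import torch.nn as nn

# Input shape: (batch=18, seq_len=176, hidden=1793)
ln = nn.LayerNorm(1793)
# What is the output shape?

Input shape: (18, 176, 1793)
Output shape: (18, 176, 1793)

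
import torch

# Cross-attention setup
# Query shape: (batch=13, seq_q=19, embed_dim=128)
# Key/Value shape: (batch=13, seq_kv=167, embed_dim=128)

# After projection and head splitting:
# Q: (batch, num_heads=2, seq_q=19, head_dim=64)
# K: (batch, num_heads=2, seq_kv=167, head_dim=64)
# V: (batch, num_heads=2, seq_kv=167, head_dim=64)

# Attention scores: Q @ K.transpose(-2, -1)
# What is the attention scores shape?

Input shape: (13, 19, 128)
Output shape: (13, 2, 19, 167)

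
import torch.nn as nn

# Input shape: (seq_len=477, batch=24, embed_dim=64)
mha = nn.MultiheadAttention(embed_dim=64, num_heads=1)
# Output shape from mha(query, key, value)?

Input shape: (477, 24, 64)
Output shape: (477, 24, 64)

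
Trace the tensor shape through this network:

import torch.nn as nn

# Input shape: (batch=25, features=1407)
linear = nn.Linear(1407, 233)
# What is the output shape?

Input shape: (25, 1407)
Output shape: (25, 233)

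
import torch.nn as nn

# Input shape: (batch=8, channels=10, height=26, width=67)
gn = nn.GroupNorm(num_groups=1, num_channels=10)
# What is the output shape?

Input shape: (8, 10, 26, 67)
Output shape: (8, 10, 26, 67)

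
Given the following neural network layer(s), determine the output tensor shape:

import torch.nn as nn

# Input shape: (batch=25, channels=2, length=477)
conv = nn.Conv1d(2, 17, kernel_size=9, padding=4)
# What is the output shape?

Input shape: (25, 2, 477)
Output shape: (25, 17, 477)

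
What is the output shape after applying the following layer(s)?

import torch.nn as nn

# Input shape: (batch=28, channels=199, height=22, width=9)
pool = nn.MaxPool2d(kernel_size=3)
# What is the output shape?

Input shape: (28, 199, 22, 9)
Output shape: (28, 199, 7, 3)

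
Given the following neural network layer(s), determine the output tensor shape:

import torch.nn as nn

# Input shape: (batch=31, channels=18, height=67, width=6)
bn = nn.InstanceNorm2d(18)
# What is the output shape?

Input shape: (31, 18, 67, 6)
Output shape: (31, 18, 67, 6)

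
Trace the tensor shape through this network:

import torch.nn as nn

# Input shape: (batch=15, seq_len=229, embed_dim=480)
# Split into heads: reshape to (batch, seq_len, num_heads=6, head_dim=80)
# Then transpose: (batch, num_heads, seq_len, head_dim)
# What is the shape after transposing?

Input shape: (15, 229, 480)
  -> after reshape: (15, 229, 6, 80)
Output shape: (15, 6, 229, 80)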